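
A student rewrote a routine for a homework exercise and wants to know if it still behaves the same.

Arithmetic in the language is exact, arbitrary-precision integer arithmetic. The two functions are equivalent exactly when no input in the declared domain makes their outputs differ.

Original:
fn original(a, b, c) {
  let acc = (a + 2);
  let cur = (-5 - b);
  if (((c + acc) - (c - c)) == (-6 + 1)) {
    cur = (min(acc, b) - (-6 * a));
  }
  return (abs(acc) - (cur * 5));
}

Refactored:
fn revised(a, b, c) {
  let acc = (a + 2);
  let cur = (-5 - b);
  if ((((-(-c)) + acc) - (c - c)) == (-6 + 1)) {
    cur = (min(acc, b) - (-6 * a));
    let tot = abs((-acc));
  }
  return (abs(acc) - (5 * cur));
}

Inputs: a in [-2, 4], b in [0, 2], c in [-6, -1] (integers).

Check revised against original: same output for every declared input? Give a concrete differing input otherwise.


Changes here: statement counts differ; min/max/abs usage differs; local variable names differ; the full 126-point sweep finds no disagreement.
verdict: equivalent


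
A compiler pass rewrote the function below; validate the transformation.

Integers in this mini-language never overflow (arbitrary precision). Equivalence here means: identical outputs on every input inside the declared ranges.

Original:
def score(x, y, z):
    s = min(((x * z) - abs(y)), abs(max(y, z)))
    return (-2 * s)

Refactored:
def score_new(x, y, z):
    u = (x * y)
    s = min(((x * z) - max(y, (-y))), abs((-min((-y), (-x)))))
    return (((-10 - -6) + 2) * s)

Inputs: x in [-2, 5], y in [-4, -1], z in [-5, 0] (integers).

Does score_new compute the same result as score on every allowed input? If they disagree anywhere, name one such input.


Not equivalent: x=-2, y=-4, z=-5 separates them (-8 vs -4).
score: s becomes 4; next final value -8
score_new: u becomes 8; next s becomes 2; next final value -4
verdict: not equivalent; witness: x=-2, y=-4, z=-5


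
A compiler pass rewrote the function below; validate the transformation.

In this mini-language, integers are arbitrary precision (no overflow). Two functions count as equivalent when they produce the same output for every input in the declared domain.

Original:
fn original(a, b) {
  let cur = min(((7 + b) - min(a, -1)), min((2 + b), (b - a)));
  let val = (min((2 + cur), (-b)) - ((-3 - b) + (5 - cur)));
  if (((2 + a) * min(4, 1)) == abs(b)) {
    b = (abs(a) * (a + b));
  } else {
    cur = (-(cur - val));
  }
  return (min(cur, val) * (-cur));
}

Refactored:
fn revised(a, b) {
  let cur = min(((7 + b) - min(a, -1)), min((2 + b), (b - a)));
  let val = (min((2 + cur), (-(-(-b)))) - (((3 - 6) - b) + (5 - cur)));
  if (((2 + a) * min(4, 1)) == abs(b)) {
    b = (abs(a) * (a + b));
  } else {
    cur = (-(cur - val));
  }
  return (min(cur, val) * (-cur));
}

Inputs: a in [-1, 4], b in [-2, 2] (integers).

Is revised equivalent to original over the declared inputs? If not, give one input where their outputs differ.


Equivalent — the differences include constant usage differs, arithmetic usage differs, yet no declared input distinguishes the two.
As a probe, take a=0, b=-1: original runs cur := -1 | val := -3 | (((2 + a) * min(4, 1)) == abs(b)): false | cur := -2 | result -6; revised runs cur := -1 | val := -3 | (((2 + a) * min(4, 1)) == abs(b)): false | cur := -2 | result -6; both end at -6.
Checked all 30 inputs in the declared domain: the outputs agree on every one.
verdict: equivalent


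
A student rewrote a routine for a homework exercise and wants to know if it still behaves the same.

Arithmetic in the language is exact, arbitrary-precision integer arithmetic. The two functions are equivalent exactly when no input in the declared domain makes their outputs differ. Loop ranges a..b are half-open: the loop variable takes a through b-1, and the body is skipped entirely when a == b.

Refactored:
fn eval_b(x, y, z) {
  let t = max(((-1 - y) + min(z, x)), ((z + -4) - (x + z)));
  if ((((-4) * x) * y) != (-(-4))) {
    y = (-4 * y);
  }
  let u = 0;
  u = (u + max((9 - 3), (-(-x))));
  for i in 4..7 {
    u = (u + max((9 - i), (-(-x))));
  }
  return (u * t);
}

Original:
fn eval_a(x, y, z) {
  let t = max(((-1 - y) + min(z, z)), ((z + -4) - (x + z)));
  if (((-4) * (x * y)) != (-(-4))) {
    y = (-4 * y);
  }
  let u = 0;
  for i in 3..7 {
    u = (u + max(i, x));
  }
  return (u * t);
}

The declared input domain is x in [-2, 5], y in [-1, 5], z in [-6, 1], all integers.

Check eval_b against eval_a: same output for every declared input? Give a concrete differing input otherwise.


Run the pair on x=-2, y=-1, z=-1.
eval_a: t := -1 | (((-4) * (x * y)) != (-(-4))): true | y := 4 | u := 0 | iter i=3: | u := 3 | iter i=4: | u := 7 | iter i=5: | u := 12 | iter i=6: | u := 18 | result -18
eval_b: t := -2 | ((((-4) * x) * y) != (-(-4))): true | y := 4 | u := 0 | u := 6 | iter i=4: | u := 11 | iter i=5: | u := 15 | iter i=6: | u := 18 | result -36
-18 and -36 differ, so these are not the same function on this domain.
verdict: not equivalent; witness: x=-2, y=-1, z=-1


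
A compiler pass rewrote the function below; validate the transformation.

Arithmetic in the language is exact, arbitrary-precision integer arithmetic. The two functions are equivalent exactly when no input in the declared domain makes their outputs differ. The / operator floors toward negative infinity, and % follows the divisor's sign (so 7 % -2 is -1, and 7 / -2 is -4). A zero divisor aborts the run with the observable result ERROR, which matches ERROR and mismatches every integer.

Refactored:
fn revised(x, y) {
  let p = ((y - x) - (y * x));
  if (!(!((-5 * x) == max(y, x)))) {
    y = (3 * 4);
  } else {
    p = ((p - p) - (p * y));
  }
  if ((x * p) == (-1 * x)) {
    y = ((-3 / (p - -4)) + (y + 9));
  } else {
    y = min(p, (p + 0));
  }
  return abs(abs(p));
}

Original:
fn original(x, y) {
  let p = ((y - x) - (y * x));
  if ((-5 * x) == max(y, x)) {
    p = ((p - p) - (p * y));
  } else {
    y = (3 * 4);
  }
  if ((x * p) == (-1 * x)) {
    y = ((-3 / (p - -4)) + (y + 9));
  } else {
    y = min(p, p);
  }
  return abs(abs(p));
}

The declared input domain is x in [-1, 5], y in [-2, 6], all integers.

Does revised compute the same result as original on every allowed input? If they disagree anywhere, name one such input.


x=-1, y=-2 yields 3 from original but 6 from revised.
verdict: not equivalent; witness: x=-1, y=-2


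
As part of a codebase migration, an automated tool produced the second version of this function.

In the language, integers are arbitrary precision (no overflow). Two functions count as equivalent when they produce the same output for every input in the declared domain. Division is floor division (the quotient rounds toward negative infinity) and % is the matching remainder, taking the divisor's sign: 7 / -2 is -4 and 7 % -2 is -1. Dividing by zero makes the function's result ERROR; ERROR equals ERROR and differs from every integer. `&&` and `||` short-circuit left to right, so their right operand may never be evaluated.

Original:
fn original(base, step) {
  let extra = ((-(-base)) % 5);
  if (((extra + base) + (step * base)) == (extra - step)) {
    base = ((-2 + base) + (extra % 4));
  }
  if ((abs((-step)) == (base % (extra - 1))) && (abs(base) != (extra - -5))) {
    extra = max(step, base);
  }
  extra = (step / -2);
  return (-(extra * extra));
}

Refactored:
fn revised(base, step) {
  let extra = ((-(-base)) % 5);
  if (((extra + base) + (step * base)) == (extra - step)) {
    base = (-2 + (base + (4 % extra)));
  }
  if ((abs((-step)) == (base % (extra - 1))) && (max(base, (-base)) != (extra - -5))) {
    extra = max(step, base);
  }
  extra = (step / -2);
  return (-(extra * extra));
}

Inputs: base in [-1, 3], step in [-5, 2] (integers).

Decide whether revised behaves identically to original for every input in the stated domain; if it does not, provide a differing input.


Evaluate both at base=0, step=0.
original: extra = 0; (((extra + base) + (step * base)) == (extra - step)) -> true; base = -2; ((abs((-step)) == (base % (extra - 1))) && (abs(base) != (extra - -5))) -> true; extra = 0; extra = 0; return 0
revised: extra = 0; (((extra + base) + (step * base)) == (extra - step)) -> true; division by zero -> ERROR
0 against ERROR: the behavior changed.
verdict: not equivalent; witness: base=0, step=0


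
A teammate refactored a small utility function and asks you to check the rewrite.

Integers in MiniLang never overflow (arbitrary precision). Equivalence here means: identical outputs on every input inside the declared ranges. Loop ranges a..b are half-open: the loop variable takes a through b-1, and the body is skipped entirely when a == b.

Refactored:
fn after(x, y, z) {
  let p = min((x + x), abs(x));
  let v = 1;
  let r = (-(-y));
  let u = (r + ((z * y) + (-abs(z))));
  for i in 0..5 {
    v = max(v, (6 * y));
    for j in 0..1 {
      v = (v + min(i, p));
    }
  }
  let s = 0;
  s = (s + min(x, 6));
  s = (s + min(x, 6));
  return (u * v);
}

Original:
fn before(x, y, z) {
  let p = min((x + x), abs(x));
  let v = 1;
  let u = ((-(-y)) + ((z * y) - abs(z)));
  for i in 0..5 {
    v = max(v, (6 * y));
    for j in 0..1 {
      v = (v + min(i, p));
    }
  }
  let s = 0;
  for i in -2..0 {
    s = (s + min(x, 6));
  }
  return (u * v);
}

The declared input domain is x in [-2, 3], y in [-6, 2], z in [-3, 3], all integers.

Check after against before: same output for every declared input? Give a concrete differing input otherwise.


Changes here: statement counts differ; also constant usage differs; also arithmetic usage differs; also min/max/abs usage differs; also loop structure differs; also local variable names differ; the full 378-point sweep finds no disagreement.
verdict: equivalent


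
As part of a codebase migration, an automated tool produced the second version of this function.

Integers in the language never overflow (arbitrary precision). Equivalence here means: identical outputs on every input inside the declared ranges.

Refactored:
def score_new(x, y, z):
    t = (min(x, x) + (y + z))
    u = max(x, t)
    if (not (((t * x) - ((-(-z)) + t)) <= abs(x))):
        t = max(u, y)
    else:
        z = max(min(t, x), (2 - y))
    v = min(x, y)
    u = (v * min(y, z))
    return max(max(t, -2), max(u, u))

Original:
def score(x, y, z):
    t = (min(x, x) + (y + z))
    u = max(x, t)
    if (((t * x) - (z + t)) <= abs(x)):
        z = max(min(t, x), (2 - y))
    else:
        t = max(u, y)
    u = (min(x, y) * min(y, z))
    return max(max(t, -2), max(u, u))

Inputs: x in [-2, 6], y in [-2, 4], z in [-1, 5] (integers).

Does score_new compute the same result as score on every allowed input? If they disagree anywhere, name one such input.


This is a faithful refactor — local variable names differ, plus statement counts differ, plus boolean connective usage differs, but the computed results match everywhere.
Tracing x=4, y=4, z=2: score: t=10, then u=10, then (((t * x) - (z + t)) <= abs(x)) is false, then t=10, then u=8, then returns 10 | score_new: t=10, then u=10, then (not (((t * x) - ((-(-z)) + t)) <= abs(x))) is true, then t=10, then v=4, then u=8, then returns 10 — matching result 10.
Sweeping the whole domain (441 inputs) finds no disagreement.
verdict: equivalent


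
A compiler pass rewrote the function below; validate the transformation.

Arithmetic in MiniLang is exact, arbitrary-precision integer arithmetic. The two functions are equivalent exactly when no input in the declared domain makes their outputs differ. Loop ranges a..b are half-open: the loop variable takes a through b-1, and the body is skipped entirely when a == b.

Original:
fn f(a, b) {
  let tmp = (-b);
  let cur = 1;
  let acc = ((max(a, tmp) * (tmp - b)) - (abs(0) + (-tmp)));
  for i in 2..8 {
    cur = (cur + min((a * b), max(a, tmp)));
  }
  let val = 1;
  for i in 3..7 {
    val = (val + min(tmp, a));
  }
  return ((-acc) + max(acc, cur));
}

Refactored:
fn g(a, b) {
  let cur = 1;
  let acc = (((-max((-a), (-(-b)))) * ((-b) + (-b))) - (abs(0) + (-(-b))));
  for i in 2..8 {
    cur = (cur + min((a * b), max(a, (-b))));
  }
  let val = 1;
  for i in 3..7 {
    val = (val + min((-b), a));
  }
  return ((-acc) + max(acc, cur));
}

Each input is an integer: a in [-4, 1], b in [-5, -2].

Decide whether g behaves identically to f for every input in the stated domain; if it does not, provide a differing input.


Consider the input a=-4, b=-5.
f: tmp=5, then cur=1, then acc=55, then (i=2), then cur=6, then (i=3), then cur=11, then (i=4), then cur=16, then (i=5), then cur=21, then (i=6), then cur=26, then (i=7), then cur=31, then val=1, then (i=3), then val=-3, then (i=4), then val=-7, then (i=5), then val=-11, then (i=6), then val=-15, then returns 0
g: cur=1, then acc=-35, then (i=2), then cur=6, then (i=3), then cur=11, then (i=4), then cur=16, then (i=5), then cur=21, then (i=6), then cur=26, then (i=7), then cur=31, then val=1, then (i=3), then val=-3, then (i=4), then val=-7, then (i=5), then val=-11, then (i=6), then val=-15, then returns 66
0 and 66 differ, so these are not the same function on this domain.
verdict: not equivalent; witness: a=-4, b=-5


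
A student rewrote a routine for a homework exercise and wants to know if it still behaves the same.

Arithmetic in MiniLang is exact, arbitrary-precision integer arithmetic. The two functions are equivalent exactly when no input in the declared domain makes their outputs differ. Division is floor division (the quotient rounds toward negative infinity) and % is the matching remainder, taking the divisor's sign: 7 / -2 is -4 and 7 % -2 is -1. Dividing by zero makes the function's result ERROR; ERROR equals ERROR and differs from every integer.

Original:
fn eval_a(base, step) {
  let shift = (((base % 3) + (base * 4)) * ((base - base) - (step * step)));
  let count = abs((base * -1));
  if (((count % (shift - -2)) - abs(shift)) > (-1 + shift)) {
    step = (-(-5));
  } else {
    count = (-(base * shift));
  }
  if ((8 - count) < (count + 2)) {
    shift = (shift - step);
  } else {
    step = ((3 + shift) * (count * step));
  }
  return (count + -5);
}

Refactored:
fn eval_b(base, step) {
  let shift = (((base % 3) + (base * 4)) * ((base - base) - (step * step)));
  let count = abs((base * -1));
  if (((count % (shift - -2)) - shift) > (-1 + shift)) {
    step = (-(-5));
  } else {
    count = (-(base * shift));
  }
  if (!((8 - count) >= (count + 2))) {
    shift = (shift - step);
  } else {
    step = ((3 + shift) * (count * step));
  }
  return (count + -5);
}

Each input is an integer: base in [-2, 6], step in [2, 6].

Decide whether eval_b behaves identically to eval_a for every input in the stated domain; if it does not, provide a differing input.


There is a counterexample at base=1, step=2: 15 on one side, -4 on the other.
eval_a: shift=-20, then count=1, then (((count % (shift - -2)) - abs(shift)) > (-1 + shift)) is false, then count=20, then ((8 - count) < (count + 2)) is true, then shift=-22, then returns 15
eval_b: shift=-20, then count=1, then (((count % (shift - -2)) - shift) > (-1 + shift)) is true, then step=5, then (!((8 - count) >= (count + 2))) is false, then step=-85, then returns -4
verdict: not equivalent; witness: base=1, step=2


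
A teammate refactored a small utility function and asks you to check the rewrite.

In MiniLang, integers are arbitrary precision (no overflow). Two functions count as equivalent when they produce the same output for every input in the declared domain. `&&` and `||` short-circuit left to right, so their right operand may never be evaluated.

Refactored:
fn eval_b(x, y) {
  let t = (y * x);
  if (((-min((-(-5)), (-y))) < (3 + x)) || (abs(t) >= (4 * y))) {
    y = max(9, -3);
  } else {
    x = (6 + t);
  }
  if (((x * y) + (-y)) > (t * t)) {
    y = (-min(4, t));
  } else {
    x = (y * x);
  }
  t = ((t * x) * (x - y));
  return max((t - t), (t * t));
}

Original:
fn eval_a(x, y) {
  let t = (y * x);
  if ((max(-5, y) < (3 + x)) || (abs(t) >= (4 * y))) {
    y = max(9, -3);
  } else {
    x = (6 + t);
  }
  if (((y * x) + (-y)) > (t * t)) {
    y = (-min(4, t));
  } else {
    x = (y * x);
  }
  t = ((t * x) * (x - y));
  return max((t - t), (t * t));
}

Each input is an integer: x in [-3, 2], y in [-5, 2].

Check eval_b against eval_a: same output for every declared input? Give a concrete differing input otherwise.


The two versions differ — the changes include min/max/abs usage differs.
One worked example (x=0, y=-1) — eval_a: t := 0 | ((max(-5, y) < (3 + x)) || (abs(t) >= (4 * y))): true | y := 9 | (((y * x) + (-y)) > (t * t)): false | x := 0 | t := 0 | result 0; eval_b: t := 0 | (((-min((-(-5)), (-y))) < (3 + x)) || (abs(t) >= (4 * y))): true | y := 9 | (((x * y) + (-y)) > (t * t)): false | x := 0 | t := 0 | result 0; agreement on 0.
Every one of the 48 inputs gives matching results.
verdict: equivalent


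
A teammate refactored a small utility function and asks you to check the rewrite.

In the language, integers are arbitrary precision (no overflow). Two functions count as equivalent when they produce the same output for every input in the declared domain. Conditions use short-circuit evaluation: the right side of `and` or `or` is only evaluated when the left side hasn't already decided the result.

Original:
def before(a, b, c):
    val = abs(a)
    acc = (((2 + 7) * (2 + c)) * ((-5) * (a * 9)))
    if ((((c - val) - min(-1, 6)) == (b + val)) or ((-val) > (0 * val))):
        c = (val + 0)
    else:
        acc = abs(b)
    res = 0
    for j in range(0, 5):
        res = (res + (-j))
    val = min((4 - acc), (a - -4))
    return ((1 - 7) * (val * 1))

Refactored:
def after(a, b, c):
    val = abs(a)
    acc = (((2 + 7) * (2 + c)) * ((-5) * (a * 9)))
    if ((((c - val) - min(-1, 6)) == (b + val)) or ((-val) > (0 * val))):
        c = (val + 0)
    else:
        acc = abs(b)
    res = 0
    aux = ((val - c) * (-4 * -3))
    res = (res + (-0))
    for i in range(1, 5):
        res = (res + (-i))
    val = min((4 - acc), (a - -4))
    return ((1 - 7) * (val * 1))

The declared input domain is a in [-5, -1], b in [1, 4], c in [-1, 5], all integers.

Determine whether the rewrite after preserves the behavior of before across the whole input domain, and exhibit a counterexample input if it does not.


Reading the diff, among the changes: arithmetic usage differs, plus constant usage differs, plus statement counts differ, plus local variable names differ, plus loop structure differs.
Tracing a=-4, b=2, c=0: before: val becomes 4; next acc becomes 3240; next ((((c - val) - min(-1, 6)) == (b + val)) or ((-val) > (0 * val))) evaluates to false; next acc becomes 2; next res becomes 0; next at j=0:; next res becomes 0; next at j=1:; next res becomes -1; next at j=2:; next res becomes -3; next at j=3:; next res becomes -6; next at j=4:; next res becomes -10; next val becomes 0; next final value 0 | after: val becomes 4; next acc becomes 3240; next ((((c - val) - min(-1, 6)) == (b + val)) or ((-val) > (0 * val))) evaluates to false; next acc becomes 2; next res becomes 0; next aux becomes 48; next res becomes 0; next at i=1:; next res becomes -1; next at i=2:; next res becomes -3; next at i=3:; next res becomes -6; next at i=4:; next res becomes -10; next val becomes 0; next final value 0 — matching result 0.
Every one of the 140 inputs gives matching results.
verdict: equivalent


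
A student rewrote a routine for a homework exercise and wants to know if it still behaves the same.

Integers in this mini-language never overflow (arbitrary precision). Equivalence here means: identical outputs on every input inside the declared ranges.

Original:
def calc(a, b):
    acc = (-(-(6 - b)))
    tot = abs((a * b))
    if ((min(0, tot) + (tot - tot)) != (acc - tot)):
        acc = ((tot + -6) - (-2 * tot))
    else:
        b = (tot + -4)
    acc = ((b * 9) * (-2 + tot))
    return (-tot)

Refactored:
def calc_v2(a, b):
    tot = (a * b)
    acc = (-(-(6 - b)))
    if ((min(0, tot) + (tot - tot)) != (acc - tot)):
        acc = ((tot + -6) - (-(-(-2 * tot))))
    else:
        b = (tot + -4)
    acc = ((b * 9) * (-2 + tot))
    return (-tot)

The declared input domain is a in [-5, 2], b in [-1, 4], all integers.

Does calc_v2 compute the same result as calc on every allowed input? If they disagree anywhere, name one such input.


Consider the input a=-5, b=1.
calc: acc=5, then tot=5, then ((min(0, tot) + (tot - tot)) != (acc - tot)) is false, then b=1, then acc=27, then returns -5
calc_v2: tot=-5, then acc=5, then ((min(0, tot) + (tot - tot)) != (acc - tot)) is true, then acc=-21, then acc=-63, then returns 5
-5 against 5: the behavior changed.
verdict: not equivalent; witness: a=-5, b=1


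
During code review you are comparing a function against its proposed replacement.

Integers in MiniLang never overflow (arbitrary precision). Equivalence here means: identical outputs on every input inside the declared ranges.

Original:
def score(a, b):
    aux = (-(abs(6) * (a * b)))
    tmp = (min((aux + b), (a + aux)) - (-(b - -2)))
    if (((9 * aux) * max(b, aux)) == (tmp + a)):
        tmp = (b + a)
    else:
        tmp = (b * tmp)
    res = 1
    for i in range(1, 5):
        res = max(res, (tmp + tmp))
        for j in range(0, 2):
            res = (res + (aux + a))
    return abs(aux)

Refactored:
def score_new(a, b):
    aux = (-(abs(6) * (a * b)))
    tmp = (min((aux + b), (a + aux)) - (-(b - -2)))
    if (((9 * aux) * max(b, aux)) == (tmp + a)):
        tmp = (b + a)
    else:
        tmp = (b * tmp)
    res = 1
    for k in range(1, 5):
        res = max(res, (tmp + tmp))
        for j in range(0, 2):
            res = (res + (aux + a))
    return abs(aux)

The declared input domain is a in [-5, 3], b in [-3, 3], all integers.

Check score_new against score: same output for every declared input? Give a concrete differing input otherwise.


The two versions differ — the changes include local variable names differ.
Spot check at a=-3, b=1 — score: aux=18, then tmp=18, then (((9 * aux) * max(b, aux)) == (tmp + a)) is false, then tmp=18, then res=1, then (i=1), then res=36, then (j=0), then res=51, then (j=1), then res=66, then (i=2), then res=66, then (j=0), then res=81, then (j=1), then res=96, then (i=3), then res=96, then (j=0), then res=111, then (j=1), then res=126, then (i=4), then res=126, then (j=0), then res=141, then (j=1), then res=156, then returns 18. score_new: aux=18, then tmp=18, then (((9 * aux) * max(b, aux)) == (tmp + a)) is false, then tmp=18, then res=1, then (k=1), then res=36, then (j=0), then res=51, then (j=1), then res=66, then (k=2), then res=66, then (j=0), then res=81, then (j=1), then res=96, then (k=3), then res=96, then (j=0), then res=111, then (j=1), then res=126, then (k=4), then res=126, then (j=0), then res=141, then (j=1), then res=156, then returns 18. Both give 18.
Across all 63 domain points the two functions coincide.
verdict: equivalent


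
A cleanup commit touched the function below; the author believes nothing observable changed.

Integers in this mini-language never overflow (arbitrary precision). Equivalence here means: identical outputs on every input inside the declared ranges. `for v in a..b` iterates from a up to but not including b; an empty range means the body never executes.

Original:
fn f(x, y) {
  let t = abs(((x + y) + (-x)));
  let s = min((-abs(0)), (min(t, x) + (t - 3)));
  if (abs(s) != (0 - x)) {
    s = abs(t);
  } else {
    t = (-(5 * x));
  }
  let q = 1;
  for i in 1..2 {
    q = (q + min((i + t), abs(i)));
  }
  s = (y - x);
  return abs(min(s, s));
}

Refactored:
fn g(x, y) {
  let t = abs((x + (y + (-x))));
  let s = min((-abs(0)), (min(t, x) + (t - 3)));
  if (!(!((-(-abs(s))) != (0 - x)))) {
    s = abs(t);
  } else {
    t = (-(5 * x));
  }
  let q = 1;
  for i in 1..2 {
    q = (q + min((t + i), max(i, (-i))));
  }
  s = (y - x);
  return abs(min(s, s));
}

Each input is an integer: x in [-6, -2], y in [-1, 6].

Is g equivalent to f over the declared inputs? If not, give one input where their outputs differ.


The two are interchangeable: min/max/abs usage differs, boolean connective usage differs, and every declared input agrees.
As a probe, take x=-2, y=5: f runs t := 5 | s := 0 | (abs(s) != (0 - x)): true | s := 5 | q := 1 | iter i=1: | q := 2 | s := 7 | result 7; g runs t := 5 | s := 0 | (!(!((-(-abs(s))) != (0 - x)))): true | s := 5 | q := 1 | iter i=1: | q := 2 | s := 7 | result 7; both end at 7.
Sweeping the whole domain (40 inputs) finds no disagreement.
verdict: equivalent


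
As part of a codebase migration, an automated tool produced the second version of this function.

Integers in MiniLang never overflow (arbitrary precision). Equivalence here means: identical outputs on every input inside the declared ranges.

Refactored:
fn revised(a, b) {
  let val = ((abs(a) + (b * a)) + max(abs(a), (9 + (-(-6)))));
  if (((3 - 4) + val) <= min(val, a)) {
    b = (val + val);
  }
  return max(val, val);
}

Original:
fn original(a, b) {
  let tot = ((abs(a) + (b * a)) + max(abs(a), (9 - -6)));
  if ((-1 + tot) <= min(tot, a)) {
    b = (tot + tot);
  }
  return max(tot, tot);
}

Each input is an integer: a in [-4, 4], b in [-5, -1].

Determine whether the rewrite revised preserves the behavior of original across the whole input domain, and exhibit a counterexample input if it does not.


Differences: arithmetic usage differs, plus constant usage differs, plus local variable names differ — yet all 45 inputs agree.
verdict: equivalent


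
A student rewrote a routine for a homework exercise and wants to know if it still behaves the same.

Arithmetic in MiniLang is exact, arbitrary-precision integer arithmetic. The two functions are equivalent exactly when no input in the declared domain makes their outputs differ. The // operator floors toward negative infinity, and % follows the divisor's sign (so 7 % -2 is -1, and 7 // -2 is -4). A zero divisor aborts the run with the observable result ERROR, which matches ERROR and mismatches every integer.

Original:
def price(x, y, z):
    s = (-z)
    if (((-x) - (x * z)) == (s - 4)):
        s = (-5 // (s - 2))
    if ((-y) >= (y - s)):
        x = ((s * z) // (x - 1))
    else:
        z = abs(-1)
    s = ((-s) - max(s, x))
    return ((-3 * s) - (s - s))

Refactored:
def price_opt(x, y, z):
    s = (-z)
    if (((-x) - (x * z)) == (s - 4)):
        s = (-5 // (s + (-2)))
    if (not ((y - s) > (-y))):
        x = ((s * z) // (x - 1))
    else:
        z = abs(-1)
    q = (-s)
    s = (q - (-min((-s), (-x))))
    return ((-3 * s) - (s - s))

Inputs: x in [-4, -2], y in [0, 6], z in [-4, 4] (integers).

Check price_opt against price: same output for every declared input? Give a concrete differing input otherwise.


The two versions differ — the changes include min/max/abs usage differs, and comparison usage differs, and arithmetic usage differs, and local variable names differ, and statement counts differ, and boolean connective usage differs.
As a probe, take x=-3, y=2, z=3: price runs s becomes -3; next (((-x) - (x * z)) == (s - 4)) evaluates to false; next ((-y) >= (y - s)) evaluates to false; next z becomes 1; next s becomes 6; next final value -18; price_opt runs s becomes -3; next (((-x) - (x * z)) == (s - 4)) evaluates to false; next (not ((y - s) > (-y))) evaluates to false; next z becomes 1; next q becomes 3; next s becomes 6; next final value -18; both end at -18.
An exhaustive pass over the 189 declared inputs shows identical outputs.
verdict: equivalent


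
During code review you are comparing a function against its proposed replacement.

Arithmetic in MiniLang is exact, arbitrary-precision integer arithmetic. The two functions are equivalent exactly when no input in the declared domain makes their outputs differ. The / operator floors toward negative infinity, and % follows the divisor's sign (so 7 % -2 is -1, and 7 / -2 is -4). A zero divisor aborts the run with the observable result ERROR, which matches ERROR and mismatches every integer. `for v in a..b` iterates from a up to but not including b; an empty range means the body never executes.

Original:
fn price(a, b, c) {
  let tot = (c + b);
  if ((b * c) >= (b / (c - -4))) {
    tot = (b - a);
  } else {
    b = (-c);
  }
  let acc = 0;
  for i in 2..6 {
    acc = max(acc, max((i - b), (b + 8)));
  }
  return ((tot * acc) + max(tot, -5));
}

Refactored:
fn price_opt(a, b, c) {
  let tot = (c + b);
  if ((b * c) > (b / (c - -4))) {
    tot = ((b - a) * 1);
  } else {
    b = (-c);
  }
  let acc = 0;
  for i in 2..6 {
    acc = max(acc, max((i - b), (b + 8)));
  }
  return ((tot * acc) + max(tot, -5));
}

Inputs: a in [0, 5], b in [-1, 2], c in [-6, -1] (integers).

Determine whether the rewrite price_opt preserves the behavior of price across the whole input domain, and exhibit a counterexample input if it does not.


There is a counterexample at a=0, b=0, c=-6: 0 on one side, -89 on the other.
price: tot = -6; ((b * c) >= (b / (c - -4))) -> true; tot = 0; acc = 0; [i=2]; acc = 8; [i=3]; acc = 8; [i=4]; acc = 8; [i=5]; acc = 8; return 0
price_opt: tot = -6; ((b * c) > (b / (c - -4))) -> false; b = 6; acc = 0; [i=2]; acc = 14; [i=3]; acc = 14; [i=4]; acc = 14; [i=5]; acc = 14; return -89
verdict: not equivalent; witness: a=0, b=0, c=-6


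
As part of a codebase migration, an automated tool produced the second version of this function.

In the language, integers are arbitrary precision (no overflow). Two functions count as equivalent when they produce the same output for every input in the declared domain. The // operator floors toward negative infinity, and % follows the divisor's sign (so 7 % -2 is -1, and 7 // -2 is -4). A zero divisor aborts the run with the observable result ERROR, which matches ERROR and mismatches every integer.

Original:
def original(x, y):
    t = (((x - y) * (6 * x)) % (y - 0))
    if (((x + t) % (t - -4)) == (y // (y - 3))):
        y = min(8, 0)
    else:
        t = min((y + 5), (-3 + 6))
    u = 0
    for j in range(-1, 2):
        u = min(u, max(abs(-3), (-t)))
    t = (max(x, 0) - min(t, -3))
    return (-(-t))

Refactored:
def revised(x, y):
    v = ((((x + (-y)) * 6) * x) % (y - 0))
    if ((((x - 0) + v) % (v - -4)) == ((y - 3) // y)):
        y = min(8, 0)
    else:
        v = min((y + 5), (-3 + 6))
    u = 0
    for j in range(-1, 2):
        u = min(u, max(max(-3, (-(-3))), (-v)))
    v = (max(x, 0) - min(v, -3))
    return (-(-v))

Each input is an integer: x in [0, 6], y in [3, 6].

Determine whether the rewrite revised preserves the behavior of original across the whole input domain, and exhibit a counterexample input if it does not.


These are not equivalent — on x=0, y=3 the outputs split (ERROR vs 3).
original: t := 0 | divide-by-zero, output ERROR
revised: v := 0 | ((((x - 0) + v) % (v - -4)) == ((y - 3) // y)): true | y := 0 | u := 0 | iter j=-1: | u := 0 | iter j=0: | u := 0 | iter j=1: | u := 0 | v := 3 | result 3
verdict: not equivalent; witness: x=0, y=3


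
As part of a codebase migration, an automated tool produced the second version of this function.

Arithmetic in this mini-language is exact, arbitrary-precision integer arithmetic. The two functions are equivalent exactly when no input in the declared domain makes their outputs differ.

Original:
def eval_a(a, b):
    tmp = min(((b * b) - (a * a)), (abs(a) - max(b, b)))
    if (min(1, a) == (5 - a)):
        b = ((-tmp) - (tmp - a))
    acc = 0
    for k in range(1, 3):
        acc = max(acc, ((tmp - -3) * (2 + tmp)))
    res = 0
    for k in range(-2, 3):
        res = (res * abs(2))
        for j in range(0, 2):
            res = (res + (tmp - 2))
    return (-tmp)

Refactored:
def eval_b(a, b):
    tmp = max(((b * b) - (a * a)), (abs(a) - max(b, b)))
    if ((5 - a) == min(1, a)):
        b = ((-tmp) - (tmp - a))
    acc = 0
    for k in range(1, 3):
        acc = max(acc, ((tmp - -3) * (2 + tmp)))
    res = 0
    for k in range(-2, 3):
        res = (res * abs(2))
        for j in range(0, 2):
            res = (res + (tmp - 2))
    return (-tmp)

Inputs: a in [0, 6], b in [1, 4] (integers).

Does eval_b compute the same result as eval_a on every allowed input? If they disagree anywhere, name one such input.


Take a=0, b=1.
eval_a: tmp=-1, then (min(1, a) == (5 - a)) is false, then acc=0, then (k=1), then acc=2, then (k=2), then acc=2, then res=0, then (k=-2), then res=0, then (j=0), then res=-3, then (j=1), then res=-6, then (k=-1), then res=-12, then (j=0), then res=-15, then (j=1), then res=-18, then (k=0), then res=-36, then (j=0), then res=-39, then (j=1), then res=-42, then (k=1), then res=-84, then (j=0), then res=-87, then (j=1), then res=-90, then (k=2), then res=-180, then (j=0), then res=-183, then (j=1), then res=-186, then returns 1
eval_b: tmp=1, then ((5 - a) == min(1, a)) is false, then acc=0, then (k=1), then acc=12, then (k=2), then acc=12, then res=0, then (k=-2), then res=0, then (j=0), then res=-1, then (j=1), then res=-2, then (k=-1), then res=-4, then (j=0), then res=-5, then (j=1), then res=-6, then (k=0), then res=-12, then (j=0), then res=-13, then (j=1), then res=-14, then (k=1), then res=-28, then (j=0), then res=-29, then (j=1), then res=-30, then (k=2), then res=-60, then (j=0), then res=-61, then (j=1), then res=-62, then returns -1
1 against -1: the behavior changed.
verdict: not equivalent; witness: a=0, b=1


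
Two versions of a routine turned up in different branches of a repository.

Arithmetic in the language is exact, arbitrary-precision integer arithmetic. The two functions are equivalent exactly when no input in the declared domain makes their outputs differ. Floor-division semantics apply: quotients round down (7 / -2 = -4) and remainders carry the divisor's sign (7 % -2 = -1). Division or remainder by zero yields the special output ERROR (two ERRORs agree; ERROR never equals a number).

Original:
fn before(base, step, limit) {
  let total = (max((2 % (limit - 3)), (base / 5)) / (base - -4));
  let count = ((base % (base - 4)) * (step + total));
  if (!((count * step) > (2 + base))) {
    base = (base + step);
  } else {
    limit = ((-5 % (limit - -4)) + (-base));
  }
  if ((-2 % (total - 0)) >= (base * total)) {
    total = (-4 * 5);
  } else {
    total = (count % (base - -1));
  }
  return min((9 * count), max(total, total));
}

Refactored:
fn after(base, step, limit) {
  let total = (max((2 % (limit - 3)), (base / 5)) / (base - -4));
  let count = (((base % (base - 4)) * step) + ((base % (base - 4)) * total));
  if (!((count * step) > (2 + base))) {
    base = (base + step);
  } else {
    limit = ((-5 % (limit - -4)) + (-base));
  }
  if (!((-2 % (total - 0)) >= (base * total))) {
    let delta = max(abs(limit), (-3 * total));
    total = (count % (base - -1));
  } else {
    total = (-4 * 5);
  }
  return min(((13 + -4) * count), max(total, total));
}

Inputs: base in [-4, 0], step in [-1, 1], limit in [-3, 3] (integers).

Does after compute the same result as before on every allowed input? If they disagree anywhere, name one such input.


The two versions differ — the changes include min/max/abs usage differs; local variable names differ; boolean connective usage differs; arithmetic usage differs; constant usage differs; statement counts differ.
One worked example (base=0, step=-1, limit=-3) — before: total := 0 | count := 0 | (!((count * step) > (2 + base))): true | base := -1 | divide-by-zero, output ERROR; after: total := 0 | count := 0 | (!((count * step) > (2 + base))): true | base := -1 | divide-by-zero, output ERROR; agreement on ERROR.
Sweeping the whole domain (105 inputs) finds no disagreement.
verdict: equivalent


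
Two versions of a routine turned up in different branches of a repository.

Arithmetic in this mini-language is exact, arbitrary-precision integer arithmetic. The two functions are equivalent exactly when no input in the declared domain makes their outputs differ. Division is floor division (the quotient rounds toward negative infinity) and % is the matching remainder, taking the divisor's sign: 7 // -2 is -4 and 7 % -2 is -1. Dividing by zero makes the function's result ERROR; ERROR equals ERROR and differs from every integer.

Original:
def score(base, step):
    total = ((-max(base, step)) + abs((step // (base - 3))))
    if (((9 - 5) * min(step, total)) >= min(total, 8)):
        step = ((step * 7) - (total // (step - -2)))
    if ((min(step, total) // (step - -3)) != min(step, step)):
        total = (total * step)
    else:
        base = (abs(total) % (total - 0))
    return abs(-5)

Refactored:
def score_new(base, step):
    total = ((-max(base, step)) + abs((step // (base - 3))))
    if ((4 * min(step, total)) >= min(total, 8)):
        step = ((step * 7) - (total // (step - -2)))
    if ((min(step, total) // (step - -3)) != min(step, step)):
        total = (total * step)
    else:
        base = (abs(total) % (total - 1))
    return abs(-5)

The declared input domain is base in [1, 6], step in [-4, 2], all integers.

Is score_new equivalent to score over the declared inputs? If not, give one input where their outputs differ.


At base=1, step=-2: score gives ERROR, score_new gives 5.
verdict: not equivalent; witness: base=1, step=-2


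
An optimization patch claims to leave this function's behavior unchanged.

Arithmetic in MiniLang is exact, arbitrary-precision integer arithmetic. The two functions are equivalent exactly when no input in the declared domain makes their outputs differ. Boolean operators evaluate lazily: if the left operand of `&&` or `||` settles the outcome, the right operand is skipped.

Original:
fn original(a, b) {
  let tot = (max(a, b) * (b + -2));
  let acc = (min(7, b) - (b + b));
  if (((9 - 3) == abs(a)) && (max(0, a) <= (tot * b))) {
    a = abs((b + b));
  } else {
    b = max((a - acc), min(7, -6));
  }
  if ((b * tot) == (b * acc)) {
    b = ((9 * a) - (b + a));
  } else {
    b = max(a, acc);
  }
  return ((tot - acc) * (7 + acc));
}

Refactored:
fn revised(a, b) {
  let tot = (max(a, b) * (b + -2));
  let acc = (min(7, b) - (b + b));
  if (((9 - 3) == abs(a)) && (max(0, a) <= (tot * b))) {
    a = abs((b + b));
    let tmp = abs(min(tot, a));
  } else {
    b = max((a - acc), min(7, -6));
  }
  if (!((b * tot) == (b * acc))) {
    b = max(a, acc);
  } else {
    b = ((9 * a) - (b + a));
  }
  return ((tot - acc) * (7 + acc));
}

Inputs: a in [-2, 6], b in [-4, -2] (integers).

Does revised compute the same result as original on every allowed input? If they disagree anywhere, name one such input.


The two versions differ — the changes include statement counts differ, plus local variable names differ, plus min/max/abs usage differs, plus boolean connective usage differs.
Tracing a=6, b=-4: original: tot := -36 | acc := 4 | (((9 - 3) == abs(a)) && (max(0, a) <= (tot * b))): true | a := 8 | ((b * tot) == (b * acc)): false | b := 8 | result -440 | revised: tot := -36 | acc := 4 | (((9 - 3) == abs(a)) && (max(0, a) <= (tot * b))): true | a := 8 | tmp := 36 | (!((b * tot) == (b * acc))): true | b := 8 | result -440 — matching result -440.
Every one of the 27 inputs gives matching results.
verdict: equivalent


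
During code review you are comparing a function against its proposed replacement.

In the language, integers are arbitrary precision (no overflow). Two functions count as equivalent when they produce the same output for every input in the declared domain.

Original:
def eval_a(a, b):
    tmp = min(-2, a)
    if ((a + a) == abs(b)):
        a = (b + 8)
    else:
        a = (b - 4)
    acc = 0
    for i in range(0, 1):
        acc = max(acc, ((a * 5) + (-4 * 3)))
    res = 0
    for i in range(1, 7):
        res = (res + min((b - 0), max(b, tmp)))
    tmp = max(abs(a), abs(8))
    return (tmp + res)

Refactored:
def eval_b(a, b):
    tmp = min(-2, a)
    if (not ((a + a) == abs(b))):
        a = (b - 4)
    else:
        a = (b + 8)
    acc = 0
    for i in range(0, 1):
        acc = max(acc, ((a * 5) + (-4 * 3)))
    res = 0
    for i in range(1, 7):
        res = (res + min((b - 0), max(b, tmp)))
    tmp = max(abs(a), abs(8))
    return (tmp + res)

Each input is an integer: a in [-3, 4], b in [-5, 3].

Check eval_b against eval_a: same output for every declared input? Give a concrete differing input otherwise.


Equivalent — the differences include boolean connective usage differs, yet no declared input distinguishes the two.
One worked example (a=-1, b=-5) — eval_a: tmp=-2, then ((a + a) == abs(b)) is false, then a=-9, then acc=0, then (i=0), then acc=0, then res=0, then (i=1), then res=-5, then (i=2), then res=-10, then (i=3), then res=-15, then (i=4), then res=-20, then (i=5), then res=-25, then (i=6), then res=-30, then tmp=9, then returns -21; eval_b: tmp=-2, then (not ((a + a) == abs(b))) is true, then a=-9, then acc=0, then (i=0), then acc=0, then res=0, then (i=1), then res=-5, then (i=2), then res=-10, then (i=3), then res=-15, then (i=4), then res=-20, then (i=5), then res=-25, then (i=6), then res=-30, then tmp=9, then returns -21; agreement on -21.
An exhaustive pass over the 72 declared inputs shows identical outputs.
verdict: equivalent
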